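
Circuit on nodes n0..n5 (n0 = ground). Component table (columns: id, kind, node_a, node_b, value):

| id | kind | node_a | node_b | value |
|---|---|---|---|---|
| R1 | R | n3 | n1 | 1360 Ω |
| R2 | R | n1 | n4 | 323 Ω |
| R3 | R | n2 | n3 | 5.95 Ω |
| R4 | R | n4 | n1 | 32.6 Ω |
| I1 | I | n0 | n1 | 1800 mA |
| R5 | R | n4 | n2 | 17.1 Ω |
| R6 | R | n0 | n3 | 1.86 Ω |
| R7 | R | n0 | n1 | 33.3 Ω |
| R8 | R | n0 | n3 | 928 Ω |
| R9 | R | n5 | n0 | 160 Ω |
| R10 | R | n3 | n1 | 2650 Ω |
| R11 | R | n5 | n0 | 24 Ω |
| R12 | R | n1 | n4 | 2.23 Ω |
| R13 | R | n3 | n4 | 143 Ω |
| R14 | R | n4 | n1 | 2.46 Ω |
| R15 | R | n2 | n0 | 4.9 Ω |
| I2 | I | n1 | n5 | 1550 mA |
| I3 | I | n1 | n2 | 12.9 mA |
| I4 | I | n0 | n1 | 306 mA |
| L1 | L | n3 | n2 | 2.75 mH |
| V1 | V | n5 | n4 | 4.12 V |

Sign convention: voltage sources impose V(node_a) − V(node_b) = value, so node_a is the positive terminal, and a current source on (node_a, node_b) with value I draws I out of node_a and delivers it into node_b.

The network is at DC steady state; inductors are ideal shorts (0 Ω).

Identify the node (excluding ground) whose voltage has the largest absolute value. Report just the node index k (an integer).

Element admittances at DC:
  Y(R1) = 0.0007353 S between n3,n1
  Y(R2) = 0.003096 S between n1,n4
  Y(R3) = 0.1681 S between n2,n3
  Y(R4) = 0.03067 S between n4,n1
  I1: injects 1.8 A into n1 (from n0)
  Y(R5) = 0.05848 S between n4,n2
  Y(R6) = 0.5376 S between n0,n3
  Y(R7) = 0.03003 S between n0,n1
  Y(R8) = 0.001078 S between n0,n3
  Y(R9) = 0.006250 S between n5,n0
  Y(R10) = 0.0003774 S between n3,n1
  Y(R11) = 0.04167 S between n5,n0
  Y(R12) = 0.4484 S between n1,n4
  Y(R13) = 0.006993 S between n3,n4
  Y(R14) = 0.4065 S between n4,n1
  Y(R15) = 0.2041 S between n2,n0
  I2: injects 1.55 A into n5 (from n1)
  I3: injects 0.0129 A into n2 (from n1)
  I4: injects 0.306 A into n1 (from n0)
  L1: short n3↔n2 (DC inductor)
  V1: constraint V(n5)−V(n4) = 4.12
Assemble and solve the 7×7 MNA system:
  V(n1)=13.74  V(n2)=1.136  V(n3)=1.136  V(n4)=13.61  V(n5)=17.73
  i(L1)=-0.5106  i(V1)=0.7004

5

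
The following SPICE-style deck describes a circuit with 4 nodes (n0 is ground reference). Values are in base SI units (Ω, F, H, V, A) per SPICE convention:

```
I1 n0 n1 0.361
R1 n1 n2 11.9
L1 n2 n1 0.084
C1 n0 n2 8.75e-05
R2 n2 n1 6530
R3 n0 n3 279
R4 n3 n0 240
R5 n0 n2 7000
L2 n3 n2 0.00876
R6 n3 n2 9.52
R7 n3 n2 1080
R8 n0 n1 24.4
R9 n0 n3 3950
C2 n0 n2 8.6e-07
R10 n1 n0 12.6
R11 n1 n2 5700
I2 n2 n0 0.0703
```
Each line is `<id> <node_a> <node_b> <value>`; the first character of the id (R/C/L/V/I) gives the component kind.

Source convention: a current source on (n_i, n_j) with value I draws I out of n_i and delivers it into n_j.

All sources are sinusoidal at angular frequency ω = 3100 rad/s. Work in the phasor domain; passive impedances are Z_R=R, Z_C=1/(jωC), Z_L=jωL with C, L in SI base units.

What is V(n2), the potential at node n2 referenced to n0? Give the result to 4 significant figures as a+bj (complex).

Element admittances at ω=3100 rad/s:
  I1: injects 0.361 A into n1 (from n0)
  Y(R1) = 0.08403+0.000j S between n1,n2
  Y(L1) = 0.000-0.003840j S between n2,n1
  Y(C1) = 0.000+0.2712j S between n0,n2
  Y(R2) = 0.0001531+0.000j S between n2,n1
  Y(R3) = 0.003584+0.000j S between n0,n3
  Y(R4) = 0.004167+0.000j S between n3,n0
  Y(R5) = 0.0001429+0.000j S between n0,n2
  Y(L2) = 0.000-0.03682j S between n3,n2
  Y(R6) = 0.1050+0.000j S between n3,n2
  Y(R7) = 0.0009259+0.000j S between n3,n2
  Y(R8) = 0.04098+0.000j S between n0,n1
  Y(R9) = 0.0002532+0.000j S between n0,n3
  Y(C2) = 0.000+0.002666j S between n0,n2
  Y(R10) = 0.07937+0.000j S between n1,n0
  Y(R11) = 0.0001754+0.000j S between n1,n2
  I2: injects 0.0703 A into n0 (from n2)
Assemble and solve the 3×3 MNA system:
  V(n1)=1.778-0.08247j  V(n2)=0.04404-0.2791j  V(n3)=0.03551-0.2622j

0.04404-0.2791j V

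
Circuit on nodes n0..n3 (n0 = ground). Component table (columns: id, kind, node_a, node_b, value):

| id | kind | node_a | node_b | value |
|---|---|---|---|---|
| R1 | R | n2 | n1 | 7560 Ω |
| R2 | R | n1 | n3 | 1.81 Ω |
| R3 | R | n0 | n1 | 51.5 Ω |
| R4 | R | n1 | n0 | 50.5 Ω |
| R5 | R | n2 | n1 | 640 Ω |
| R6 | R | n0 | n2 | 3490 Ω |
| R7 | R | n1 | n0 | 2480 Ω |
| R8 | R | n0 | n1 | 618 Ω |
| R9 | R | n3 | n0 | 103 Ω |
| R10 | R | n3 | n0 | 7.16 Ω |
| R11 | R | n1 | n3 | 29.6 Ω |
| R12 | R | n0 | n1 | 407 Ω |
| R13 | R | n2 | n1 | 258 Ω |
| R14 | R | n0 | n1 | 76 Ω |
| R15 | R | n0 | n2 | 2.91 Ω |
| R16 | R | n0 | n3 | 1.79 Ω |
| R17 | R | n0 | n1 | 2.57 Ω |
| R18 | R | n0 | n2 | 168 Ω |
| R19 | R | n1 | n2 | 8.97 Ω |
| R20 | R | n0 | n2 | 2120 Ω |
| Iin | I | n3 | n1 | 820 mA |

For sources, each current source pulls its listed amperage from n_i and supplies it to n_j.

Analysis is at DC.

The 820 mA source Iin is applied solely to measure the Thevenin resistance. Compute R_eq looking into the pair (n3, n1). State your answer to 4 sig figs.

R_eq = 1.123 Ω

Apply KCL at each of the 3 non-ground nodes and solve the resulting linear system.
Node n1: branches {R1, R2, R3, R4, R5, R7, R8, R11, R12, R13, R14, R17, R19, Iin} → V_1 = 0.5250
Node n2: branches {R1, R5, R6, R13, R15, R18, R19, R20} → V_2 = 0.1315
Node n3: branches {R2, R9, R10, R11, R16, Iin} → V_3 = -0.3957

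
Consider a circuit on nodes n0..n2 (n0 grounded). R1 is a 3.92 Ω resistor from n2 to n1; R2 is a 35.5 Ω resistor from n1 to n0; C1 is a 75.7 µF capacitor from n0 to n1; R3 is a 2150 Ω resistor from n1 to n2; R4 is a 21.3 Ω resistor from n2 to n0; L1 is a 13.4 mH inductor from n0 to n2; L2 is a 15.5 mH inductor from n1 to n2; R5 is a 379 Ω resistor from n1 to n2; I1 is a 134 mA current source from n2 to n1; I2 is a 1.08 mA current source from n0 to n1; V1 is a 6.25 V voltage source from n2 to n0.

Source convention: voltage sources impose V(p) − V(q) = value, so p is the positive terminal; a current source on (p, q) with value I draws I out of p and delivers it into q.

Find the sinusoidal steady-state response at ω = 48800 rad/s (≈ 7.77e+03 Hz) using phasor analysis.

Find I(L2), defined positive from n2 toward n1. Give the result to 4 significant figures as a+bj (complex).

0.0006226-0.008218j A

Apply KCL at each of the 2 non-ground nodes and solve the resulting linear system.
Node n1: branches {R1, R2, C1, R3, L2, R5, I1, I2} → V_1 = 0.03428-0.4709j
Node n2: branches {R1, R3, R4, L1, L2, R5, I1, V1} → V_2 = 6.250+0.000j
Source currents: i(V1)=-2.033-0.1038j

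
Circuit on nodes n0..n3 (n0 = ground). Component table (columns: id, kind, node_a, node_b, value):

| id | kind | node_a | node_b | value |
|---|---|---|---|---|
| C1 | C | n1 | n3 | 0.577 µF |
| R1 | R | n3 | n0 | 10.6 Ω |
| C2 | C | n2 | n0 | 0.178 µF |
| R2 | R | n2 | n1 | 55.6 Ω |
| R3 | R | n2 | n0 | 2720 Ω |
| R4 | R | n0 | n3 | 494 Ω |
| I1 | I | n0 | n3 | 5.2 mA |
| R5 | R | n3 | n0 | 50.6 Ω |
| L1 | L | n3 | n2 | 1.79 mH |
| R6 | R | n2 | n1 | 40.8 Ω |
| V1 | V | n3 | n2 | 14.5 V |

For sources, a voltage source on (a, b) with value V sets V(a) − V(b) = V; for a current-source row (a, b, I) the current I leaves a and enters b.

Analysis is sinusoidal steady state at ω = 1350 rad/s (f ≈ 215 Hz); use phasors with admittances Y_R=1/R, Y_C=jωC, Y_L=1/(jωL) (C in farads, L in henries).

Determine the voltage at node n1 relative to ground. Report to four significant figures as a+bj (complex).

-14.40+0.2954j V

MNA unknowns: 3 node voltages V₁..V_3 plus 1 source current (V1)
C1: Y=0.000+0.0007790j on G[1,3]
R1: Y=0.09434+0.000j on G[3,0]
C2: Y=0.000+0.0002403j on G[2,0]
R2: Y=0.01799+0.000j on G[2,1]
R3: Y=0.0003676+0.000j on G[2,0]
R4: Y=0.002024+0.000j on G[0,3]
I1: z[0]−=0.0052, z[3]+=0.0052
R5: Y=0.01976+0.000j on G[3,0]
L1: Y=0.000-0.4138j on G[3,2]
R6: Y=0.02451+0.000j on G[2,1]
V1: row V3−V2=14.5, i_V1 at 3,2
solve → V1=-14.40+0.2954j, V2=-14.41+0.02972j, V3=0.09046+0.02972j
aux → i_V1=-0.005512+5.986j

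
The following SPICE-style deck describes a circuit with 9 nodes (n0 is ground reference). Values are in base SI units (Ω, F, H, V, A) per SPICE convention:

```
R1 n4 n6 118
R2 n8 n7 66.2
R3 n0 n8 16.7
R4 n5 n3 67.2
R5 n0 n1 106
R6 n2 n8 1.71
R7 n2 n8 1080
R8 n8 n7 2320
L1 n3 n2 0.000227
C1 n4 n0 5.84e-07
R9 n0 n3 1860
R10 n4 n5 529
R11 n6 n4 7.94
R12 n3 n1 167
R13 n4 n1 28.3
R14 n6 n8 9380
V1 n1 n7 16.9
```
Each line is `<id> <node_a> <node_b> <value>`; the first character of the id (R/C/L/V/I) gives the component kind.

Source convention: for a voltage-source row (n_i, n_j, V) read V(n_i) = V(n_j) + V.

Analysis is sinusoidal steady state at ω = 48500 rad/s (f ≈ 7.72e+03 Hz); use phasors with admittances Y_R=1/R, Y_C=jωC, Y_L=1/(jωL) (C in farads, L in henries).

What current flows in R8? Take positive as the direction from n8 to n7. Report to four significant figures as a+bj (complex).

Apply KCL at each of the 8 non-ground nodes and solve the resulting linear system.
Node n1: branches {R5, R12, R13, V1} → V_1 = 4.233-1.694j
Node n2: branches {R6, R7, L1} → V_2 = -1.960-0.5662j
Node n3: branches {R4, L1, R9, R12} → V_3 = -1.803-0.09265j
Node n4: branches {R1, C1, R10, R11, R13} → V_4 = 1.711-2.924j
Node n5: branches {R4, R10} → V_5 = -1.407-0.4118j
Node n6: branches {R1, R11, R14} → V_6 = 1.708-2.922j
Node n7: branches {R2, R8, V1} → V_7 = -12.67-1.694j
Node n8: branches {R2, R3, R6, R7, R8, R14} → V_8 = -2.034-0.5418j
Source currents: i(V1)=-0.1652-0.01790j

0.004583+0.0004966j A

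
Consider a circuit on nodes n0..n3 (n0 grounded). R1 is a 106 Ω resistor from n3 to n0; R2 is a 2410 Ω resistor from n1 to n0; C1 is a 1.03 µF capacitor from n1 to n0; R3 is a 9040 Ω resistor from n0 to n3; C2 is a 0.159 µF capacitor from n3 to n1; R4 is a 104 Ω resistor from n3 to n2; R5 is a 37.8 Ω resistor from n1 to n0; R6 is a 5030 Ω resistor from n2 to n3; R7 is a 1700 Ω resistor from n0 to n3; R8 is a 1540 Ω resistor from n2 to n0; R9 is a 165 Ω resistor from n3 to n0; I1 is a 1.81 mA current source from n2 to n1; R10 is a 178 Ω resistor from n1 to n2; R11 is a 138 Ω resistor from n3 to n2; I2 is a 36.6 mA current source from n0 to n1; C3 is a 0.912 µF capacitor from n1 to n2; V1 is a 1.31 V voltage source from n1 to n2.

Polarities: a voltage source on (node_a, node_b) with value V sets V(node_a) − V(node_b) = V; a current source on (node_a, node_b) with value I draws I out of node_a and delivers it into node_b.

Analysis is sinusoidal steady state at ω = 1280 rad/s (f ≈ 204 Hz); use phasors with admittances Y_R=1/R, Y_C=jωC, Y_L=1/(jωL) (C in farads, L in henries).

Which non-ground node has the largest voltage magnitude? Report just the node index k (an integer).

Apply KCL at each of the 3 non-ground nodes and solve the resulting linear system.
Node n1: branches {R2, C1, C2, R5, I1, R10, I2, C3, V1} → V_1 = 1.347-0.05324j
Node n2: branches {R4, R6, R8, I1, R10, R11, C3, V1} → V_2 = 0.03703-0.05324j
Node n3: branches {R1, R3, C2, R4, R6, R7, R9, R11} → V_3 = 0.01921-0.01919j
Source currents: i(V1)=-0.005221-0.002145j

1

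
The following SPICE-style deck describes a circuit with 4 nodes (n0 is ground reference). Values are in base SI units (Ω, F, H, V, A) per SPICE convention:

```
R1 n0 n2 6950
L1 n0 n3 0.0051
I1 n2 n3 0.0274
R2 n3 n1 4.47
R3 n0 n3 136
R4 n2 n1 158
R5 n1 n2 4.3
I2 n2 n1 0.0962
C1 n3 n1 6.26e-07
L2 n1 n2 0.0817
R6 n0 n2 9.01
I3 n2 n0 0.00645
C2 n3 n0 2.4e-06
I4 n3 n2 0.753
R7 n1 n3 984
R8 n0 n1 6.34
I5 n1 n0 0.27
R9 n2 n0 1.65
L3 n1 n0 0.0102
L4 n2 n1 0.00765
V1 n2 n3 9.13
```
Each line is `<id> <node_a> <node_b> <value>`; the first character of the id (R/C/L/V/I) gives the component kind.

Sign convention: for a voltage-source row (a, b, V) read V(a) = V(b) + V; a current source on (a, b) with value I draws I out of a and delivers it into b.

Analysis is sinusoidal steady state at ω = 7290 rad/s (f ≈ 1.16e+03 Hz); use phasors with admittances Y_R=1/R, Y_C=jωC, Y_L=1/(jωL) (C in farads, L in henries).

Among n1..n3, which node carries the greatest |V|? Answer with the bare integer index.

3

MNA unknowns: 3 node voltages V₁..V_3 plus 1 source current (V1)
R1: Y=0.0001439+0.000j on G[0,2]
L1: Y=0.000-0.02690j on G[0,3]
I1: z[2]−=0.0274, z[3]+=0.0274
R2: Y=0.2237+0.000j on G[3,1]
R3: Y=0.007353+0.000j on G[0,3]
R4: Y=0.006329+0.000j on G[2,1]
R5: Y=0.2326+0.000j on G[1,2]
I2: z[2]−=0.0962, z[1]+=0.0962
C1: Y=0.000+0.004564j on G[3,1]
L2: Y=0.000-0.001679j on G[1,2]
R6: Y=0.1110+0.000j on G[0,2]
I3: z[2]−=0.00645, z[0]+=0.00645
C2: Y=0.000+0.01750j on G[3,0]
I4: z[3]−=0.753, z[2]+=0.753
R7: Y=0.001016+0.000j on G[1,3]
R8: Y=0.1577+0.000j on G[0,1]
I5: z[1]−=0.27, z[0]+=0.27
R9: Y=0.6061+0.000j on G[2,0]
L3: Y=0.000-0.01345j on G[1,0]
L4: Y=0.000-0.01793j on G[2,1]
V1: row V2−V3=9.13, i_V1 at 2,3
solve → V1=-3.252-0.3061j, V2=0.4262-0.1067j, V3=-8.704-0.1067j
aux → i_V1=-0.5654+0.1010j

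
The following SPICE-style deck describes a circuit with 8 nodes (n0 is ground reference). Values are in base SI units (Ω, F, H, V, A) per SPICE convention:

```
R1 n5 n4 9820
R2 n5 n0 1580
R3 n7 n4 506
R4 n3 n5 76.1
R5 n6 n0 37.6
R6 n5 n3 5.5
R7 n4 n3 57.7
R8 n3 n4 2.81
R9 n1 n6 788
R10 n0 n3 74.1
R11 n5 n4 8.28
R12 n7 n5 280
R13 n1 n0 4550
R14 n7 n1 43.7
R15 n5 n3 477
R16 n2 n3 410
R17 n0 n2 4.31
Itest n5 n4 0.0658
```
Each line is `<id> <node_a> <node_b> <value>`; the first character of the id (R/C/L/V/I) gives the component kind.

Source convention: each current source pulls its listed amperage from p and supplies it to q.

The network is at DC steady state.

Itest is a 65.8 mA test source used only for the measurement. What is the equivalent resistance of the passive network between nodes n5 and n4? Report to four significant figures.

R_eq = 3.977 Ω

Apply KCL at each of the 7 non-ground nodes and solve the resulting linear system.
Node n1: branches {R9, R13, R14} → V_1 = -0.05060
Node n2: branches {R16, R17} → V_2 = 0.0001136
Node n3: branches {R4, R6, R7, R8, R10, R15, R16} → V_3 = 0.01092
Node n4: branches {R1, R3, R7, R8, R11, Itest} → V_4 = 0.1017
Node n5: branches {R1, R2, R4, R6, R11, R12, R15, Itest} → V_5 = -0.1600
Node n6: branches {R5, R9} → V_6 = -0.002304
Node n7: branches {R3, R12, R14} → V_7 = -0.05376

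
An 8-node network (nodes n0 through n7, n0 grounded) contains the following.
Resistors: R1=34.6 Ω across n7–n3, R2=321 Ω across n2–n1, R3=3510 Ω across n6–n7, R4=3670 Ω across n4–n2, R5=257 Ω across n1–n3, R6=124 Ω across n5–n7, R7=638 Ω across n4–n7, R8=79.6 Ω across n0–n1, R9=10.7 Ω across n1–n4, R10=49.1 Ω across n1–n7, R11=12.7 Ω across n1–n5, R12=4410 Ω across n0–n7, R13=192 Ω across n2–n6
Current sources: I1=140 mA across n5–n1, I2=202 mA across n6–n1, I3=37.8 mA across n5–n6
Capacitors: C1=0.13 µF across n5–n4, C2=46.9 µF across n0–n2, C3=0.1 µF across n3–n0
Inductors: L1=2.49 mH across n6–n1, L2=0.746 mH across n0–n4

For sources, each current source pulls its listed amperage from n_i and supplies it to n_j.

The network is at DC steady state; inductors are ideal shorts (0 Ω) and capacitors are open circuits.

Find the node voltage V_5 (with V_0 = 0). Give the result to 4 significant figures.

-2.086 V

Element admittances at DC:
  Y(R1) = 0.02890 S between n7,n3
  Y(R2) = 0.003115 S between n2,n1
  I1: injects 0.14 A into n1 (from n5)
  Y(C1) = 0.000 S between n5,n4
  Y(R3) = 0.0002849 S between n6,n7
  Y(R4) = 0.0002725 S between n4,n2
  Y(R5) = 0.003891 S between n1,n3
  L1: short n6↔n1 (DC inductor)
  Y(R6) = 0.008065 S between n5,n7
  Y(R7) = 0.001567 S between n4,n7
  Y(C2) = 0.000 S between n0,n2
  Y(R8) = 0.01256 S between n0,n1
  Y(R9) = 0.09346 S between n1,n4
  Y(R10) = 0.02037 S between n1,n7
  I2: injects 0.202 A into n1 (from n6)
  Y(C3) = 0.000 S between n3,n0
  L2: short n0↔n4 (DC inductor)
  Y(R11) = 0.07874 S between n1,n5
  Y(R12) = 0.0002268 S between n0,n7
  Y(R13) = 0.005208 S between n2,n6
  I3: injects 0.0378 A into n6 (from n5)
Assemble and solve the 9×9 MNA system:
  V(n1)=0.008269  V(n2)=0.008007  V(n3)=-0.4308  V(n4)=0.000  V(n5)=-2.086  V(n6)=0.008269  V(n7)=-0.4899
  i(L1)=-0.1643  i(L2)=-7.195e-06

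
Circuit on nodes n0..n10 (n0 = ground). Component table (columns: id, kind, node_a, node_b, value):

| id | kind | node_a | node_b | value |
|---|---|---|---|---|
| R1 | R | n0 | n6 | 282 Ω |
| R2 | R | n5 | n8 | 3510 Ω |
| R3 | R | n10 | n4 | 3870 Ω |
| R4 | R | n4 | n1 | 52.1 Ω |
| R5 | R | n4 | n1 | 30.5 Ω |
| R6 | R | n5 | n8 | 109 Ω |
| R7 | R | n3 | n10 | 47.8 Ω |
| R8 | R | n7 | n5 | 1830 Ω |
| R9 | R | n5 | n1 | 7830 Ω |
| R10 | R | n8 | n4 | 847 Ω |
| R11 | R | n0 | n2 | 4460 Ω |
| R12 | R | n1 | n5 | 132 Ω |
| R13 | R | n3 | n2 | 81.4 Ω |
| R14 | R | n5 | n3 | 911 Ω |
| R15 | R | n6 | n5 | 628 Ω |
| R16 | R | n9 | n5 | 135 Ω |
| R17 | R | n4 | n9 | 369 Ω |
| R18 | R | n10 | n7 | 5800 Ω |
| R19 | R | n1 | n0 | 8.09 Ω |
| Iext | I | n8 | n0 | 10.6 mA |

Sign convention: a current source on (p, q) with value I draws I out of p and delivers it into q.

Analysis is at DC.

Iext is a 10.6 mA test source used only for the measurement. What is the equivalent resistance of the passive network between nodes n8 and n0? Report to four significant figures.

MNA unknowns: 10 node voltages V₁..V_10
R1: Y=0.003546 on G[0,6]
R2: Y=0.0002849 on G[5,8]
R3: Y=0.0002584 on G[10,4]
R4: Y=0.01919 on G[4,1]
R5: Y=0.03279 on G[4,1]
R6: Y=0.009174 on G[5,8]
R7: Y=0.02092 on G[3,10]
R8: Y=0.0005464 on G[7,5]
R9: Y=0.0001277 on G[5,1]
R10: Y=0.001181 on G[8,4]
R11: Y=0.0002242 on G[0,2]
R12: Y=0.007576 on G[1,5]
R13: Y=0.01229 on G[3,2]
R14: Y=0.001098 on G[5,3]
R15: Y=0.001592 on G[6,5]
R16: Y=0.007407 on G[9,5]
R17: Y=0.002710 on G[4,9]
R18: Y=0.0001724 on G[10,7]
R19: Y=0.1236 on G[1,0]
Iext: z[8]−=0.0106, z[0]+=0.0106
solve → V1=-0.07696, V2=-0.6306, V3=-0.6421, V4=-0.1439, V5=-0.8604, V6=-0.2666, V7=-0.8069, V8=-1.777, V9=-0.6685, V10=-0.6374

R_eq = 167.7 Ω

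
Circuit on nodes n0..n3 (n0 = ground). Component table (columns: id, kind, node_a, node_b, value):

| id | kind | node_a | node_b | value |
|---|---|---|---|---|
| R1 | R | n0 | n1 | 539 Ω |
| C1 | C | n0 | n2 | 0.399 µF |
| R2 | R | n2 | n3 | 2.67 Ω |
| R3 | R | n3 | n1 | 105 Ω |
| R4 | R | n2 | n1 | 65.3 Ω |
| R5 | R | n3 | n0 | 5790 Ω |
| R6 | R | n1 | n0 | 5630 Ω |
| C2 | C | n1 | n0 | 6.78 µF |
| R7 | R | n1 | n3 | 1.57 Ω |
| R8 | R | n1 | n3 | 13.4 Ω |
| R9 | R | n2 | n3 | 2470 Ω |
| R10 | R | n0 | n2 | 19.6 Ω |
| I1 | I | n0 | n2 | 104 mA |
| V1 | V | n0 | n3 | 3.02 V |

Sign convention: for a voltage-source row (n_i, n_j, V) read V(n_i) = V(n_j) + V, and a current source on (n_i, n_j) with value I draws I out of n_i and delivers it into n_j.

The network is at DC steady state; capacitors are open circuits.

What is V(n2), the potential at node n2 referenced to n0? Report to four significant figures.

Apply KCL at each of the 3 non-ground nodes and solve the resulting linear system.
Node n1: branches {R1, R3, R4, R6, C2, R7, R8} → V_1 = -3.000
Node n2: branches {C1, R2, R4, R9, R10, I1} → V_2 = -2.434
Node n3: branches {R2, R3, R5, R7, R8, R9, V1} → V_3 = -3.020
Source currents: i(V1)=-0.2348

-2.434 V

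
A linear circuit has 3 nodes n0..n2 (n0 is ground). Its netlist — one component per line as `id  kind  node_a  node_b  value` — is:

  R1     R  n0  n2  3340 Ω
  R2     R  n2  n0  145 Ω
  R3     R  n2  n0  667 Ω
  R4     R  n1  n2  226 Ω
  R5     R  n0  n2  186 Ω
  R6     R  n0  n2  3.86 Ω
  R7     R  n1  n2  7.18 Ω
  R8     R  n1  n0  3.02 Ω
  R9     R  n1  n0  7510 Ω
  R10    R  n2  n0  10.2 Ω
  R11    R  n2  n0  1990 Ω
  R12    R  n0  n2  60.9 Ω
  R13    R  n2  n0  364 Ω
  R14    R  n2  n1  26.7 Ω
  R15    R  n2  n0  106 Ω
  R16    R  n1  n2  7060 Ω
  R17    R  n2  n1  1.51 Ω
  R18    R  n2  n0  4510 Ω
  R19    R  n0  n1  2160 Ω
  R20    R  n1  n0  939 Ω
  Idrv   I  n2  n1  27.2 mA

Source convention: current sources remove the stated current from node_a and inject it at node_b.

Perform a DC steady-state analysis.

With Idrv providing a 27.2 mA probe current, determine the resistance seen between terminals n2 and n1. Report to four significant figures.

R_eq = 0.9753 Ω

MNA unknowns: 2 node voltages V₁..V_2
R1: Y=0.0002994 on G[0,2]
R2: Y=0.006897 on G[2,0]
R3: Y=0.001499 on G[2,0]
R4: Y=0.004425 on G[1,2]
R5: Y=0.005376 on G[0,2]
R6: Y=0.2591 on G[0,2]
R7: Y=0.1393 on G[1,2]
R8: Y=0.3311 on G[1,0]
R9: Y=0.0001332 on G[1,0]
R10: Y=0.09804 on G[2,0]
R11: Y=0.0005025 on G[2,0]
R12: Y=0.01642 on G[0,2]
R13: Y=0.002747 on G[2,0]
R14: Y=0.03745 on G[2,1]
R15: Y=0.009434 on G[2,0]
R16: Y=0.0001416 on G[1,2]
R17: Y=0.6623 on G[2,1]
R18: Y=0.0002217 on G[2,0]
R19: Y=0.0004630 on G[0,1]
R20: Y=0.001065 on G[1,0]
Idrv: z[2]−=0.0272, z[1]+=0.0272
solve → V1=0.01449, V2=-0.01204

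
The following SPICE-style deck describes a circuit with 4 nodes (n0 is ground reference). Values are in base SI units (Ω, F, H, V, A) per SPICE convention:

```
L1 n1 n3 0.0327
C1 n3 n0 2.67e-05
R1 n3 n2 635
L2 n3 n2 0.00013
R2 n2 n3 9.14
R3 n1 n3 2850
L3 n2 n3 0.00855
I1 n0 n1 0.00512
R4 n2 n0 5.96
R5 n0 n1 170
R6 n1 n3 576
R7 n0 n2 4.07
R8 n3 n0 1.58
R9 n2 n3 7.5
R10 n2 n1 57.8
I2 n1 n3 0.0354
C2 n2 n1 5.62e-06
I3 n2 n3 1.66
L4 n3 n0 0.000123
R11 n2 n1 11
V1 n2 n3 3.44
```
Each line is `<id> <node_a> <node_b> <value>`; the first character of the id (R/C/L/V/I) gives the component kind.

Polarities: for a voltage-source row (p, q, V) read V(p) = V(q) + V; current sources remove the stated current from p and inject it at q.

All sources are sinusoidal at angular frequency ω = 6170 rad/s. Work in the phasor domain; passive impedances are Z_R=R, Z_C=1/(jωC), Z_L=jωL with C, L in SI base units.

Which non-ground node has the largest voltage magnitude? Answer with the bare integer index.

MNA unknowns: 3 node voltages V₁..V_3 plus 1 source current (V1)
L1: Y=0.000-0.004956j on G[1,3]
C1: Y=0.000+0.1647j on G[3,0]
R1: Y=0.001575+0.000j on G[3,2]
L2: Y=0.000-1.247j on G[3,2]
R2: Y=0.1094+0.000j on G[2,3]
R3: Y=0.0003509+0.000j on G[1,3]
L3: Y=0.000-0.01896j on G[2,3]
I1: z[0]−=0.00512, z[1]+=0.00512
R4: Y=0.1678+0.000j on G[2,0]
R5: Y=0.005882+0.000j on G[0,1]
R6: Y=0.001736+0.000j on G[1,3]
R7: Y=0.2457+0.000j on G[0,2]
R8: Y=0.6329+0.000j on G[3,0]
R9: Y=0.1333+0.000j on G[2,3]
R10: Y=0.01730+0.000j on G[2,1]
I2: z[1]−=0.0354, z[3]+=0.0354
C2: Y=0.000+0.03468j on G[2,1]
I3: z[2]−=1.66, z[3]+=1.66
L4: Y=0.000-1.318j on G[3,0]
R11: Y=0.09091+0.000j on G[2,1]
V1: row V2−V3=3.44, i_V1 at 2,3
solve → V1=2.428-0.3981j, V2=2.821-0.6798j, V3=-0.6190-0.6798j
aux → i_V1=-3.719+4.652j

2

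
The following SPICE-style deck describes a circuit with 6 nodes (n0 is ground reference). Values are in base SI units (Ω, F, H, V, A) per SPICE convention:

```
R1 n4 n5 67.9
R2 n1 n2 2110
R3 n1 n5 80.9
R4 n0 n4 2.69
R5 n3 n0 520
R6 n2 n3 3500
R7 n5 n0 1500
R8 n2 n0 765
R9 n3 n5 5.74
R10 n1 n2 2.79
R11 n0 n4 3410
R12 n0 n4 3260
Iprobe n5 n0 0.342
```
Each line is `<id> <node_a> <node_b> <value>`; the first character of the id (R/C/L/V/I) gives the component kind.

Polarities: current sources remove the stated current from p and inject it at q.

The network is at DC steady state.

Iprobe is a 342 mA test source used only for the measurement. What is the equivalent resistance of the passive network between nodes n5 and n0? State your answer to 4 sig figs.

Apply KCL at each of the 5 non-ground nodes and solve the resulting linear system.
Node n1: branches {R2, R3, R10} → V_1 = -17.30
Node n2: branches {R2, R6, R8, R10} → V_2 = -17.24
Node n3: branches {R5, R6, R9} → V_3 = -18.88
Node n4: branches {R1, R4, R11, R12} → V_4 = -0.7263
Node n5: branches {R1, R3, R7, R9, Iprobe} → V_5 = -19.09

R_eq = 55.81 Ω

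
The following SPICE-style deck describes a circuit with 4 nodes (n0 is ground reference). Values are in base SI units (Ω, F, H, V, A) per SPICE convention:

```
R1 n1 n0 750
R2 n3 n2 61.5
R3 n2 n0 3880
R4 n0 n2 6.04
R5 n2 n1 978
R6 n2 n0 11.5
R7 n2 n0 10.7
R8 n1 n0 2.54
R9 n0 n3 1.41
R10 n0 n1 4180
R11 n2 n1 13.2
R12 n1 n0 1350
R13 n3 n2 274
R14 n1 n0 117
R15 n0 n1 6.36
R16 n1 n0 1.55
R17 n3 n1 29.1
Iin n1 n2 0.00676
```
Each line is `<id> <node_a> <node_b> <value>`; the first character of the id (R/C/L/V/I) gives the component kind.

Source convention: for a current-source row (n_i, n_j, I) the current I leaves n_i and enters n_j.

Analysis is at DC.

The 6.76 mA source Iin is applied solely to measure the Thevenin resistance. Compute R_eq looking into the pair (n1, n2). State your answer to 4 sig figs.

MNA unknowns: 3 node voltages V₁..V_3
R1: Y=0.001333 on G[1,0]
R2: Y=0.01626 on G[3,2]
R3: Y=0.0002577 on G[2,0]
R4: Y=0.1656 on G[0,2]
R5: Y=0.001022 on G[2,1]
R6: Y=0.08696 on G[2,0]
R7: Y=0.09346 on G[2,0]
R8: Y=0.3937 on G[1,0]
R9: Y=0.7092 on G[0,3]
R10: Y=0.0002392 on G[0,1]
R11: Y=0.07576 on G[2,1]
R12: Y=0.0007407 on G[1,0]
R13: Y=0.003650 on G[3,2]
R14: Y=0.008547 on G[1,0]
R15: Y=0.1572 on G[0,1]
R16: Y=0.6452 on G[1,0]
R17: Y=0.03436 on G[3,1]
Iin: z[1]−=0.00676, z[2]+=0.00676
solve → V1=-0.004277, V2=0.01453, V3=0.0001864

R_eq = 2.782 Ω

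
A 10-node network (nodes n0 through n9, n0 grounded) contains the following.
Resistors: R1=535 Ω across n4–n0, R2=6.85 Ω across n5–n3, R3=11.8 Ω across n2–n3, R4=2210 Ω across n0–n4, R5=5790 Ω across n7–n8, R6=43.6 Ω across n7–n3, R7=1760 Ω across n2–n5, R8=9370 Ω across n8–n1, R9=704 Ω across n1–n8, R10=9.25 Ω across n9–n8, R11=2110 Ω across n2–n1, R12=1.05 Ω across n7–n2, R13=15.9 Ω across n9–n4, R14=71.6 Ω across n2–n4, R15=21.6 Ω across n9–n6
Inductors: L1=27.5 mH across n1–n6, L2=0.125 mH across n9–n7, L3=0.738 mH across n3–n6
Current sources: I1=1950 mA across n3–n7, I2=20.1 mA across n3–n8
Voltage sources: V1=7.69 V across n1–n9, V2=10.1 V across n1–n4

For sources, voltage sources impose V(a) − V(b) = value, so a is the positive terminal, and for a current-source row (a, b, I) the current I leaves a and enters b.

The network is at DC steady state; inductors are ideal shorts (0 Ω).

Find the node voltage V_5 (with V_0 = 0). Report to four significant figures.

MNA unknowns: 9 node voltages V₁..V_9 plus 5 source currents (L1, L2, L3, V1, V2)
R1: Y=0.001869 on G[4,0]
R2: Y=0.1460 on G[5,3]
R3: Y=0.08475 on G[2,3]
R4: Y=0.0004525 on G[0,4]
R5: Y=0.0001727 on G[7,8]
R6: Y=0.02294 on G[7,3]
L1: row V1−V6=0, i_L1 at 1,6
R7: Y=0.0005682 on G[2,5]
R8: Y=0.0001067 on G[8,1]
R9: Y=0.001420 on G[1,8]
R10: Y=0.1081 on G[9,8]
R11: Y=0.0004739 on G[2,1]
L2: row V9−V7=0, i_L2 at 9,7
L3: row V3−V6=0, i_L3 at 3,6
I1: z[3]−=1.95, z[7]+=1.95
R12: Y=0.9524 on G[7,2]
R13: Y=0.06289 on G[9,4]
R14: Y=0.01397 on G[2,4]
I2: z[3]−=0.0201, z[8]+=0.0201
R15: Y=0.04630 on G[9,6]
V1: row V1−V9=7.69, i_V1 at 1,9
V2: row V1−V4=10.1, i_V2 at 1,4
solve → V1=10.10, V2=3.005, V3=10.10, V4=0.000, V5=10.07, V6=10.10, V7=2.410, V8=2.700, V9=2.410
aux → i_L1=3.108, i_L2=-2.693, i_L3=-2.752, i_V1=-2.929, i_V2=-0.1935

10.07 V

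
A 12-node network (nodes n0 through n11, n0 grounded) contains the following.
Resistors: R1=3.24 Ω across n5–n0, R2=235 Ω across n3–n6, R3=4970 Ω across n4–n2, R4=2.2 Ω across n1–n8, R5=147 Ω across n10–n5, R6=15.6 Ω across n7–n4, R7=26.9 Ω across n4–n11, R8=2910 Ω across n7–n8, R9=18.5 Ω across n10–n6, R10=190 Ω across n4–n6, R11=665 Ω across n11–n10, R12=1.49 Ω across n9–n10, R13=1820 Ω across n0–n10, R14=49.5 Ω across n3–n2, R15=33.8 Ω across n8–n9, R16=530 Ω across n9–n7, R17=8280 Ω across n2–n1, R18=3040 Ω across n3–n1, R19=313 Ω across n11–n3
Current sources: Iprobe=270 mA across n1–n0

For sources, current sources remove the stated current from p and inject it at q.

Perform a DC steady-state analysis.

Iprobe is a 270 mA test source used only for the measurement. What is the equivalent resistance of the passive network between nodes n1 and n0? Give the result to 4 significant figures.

R_eq = 175.3 Ω

Apply KCL at each of the 11 non-ground nodes and solve the resulting linear system.
Node n1: branches {R4, R17, R18, Iprobe} → V_1 = -47.34
Node n2: branches {R3, R14, R17} → V_2 = -38.37
Node n3: branches {R2, R14, R18, R19} → V_3 = -38.32
Node n4: branches {R3, R6, R7, R10} → V_4 = -38.06
Node n5: branches {R1, R5} → V_5 = -0.8081
Node n6: branches {R2, R9, R10} → V_6 = -37.58
Node n7: branches {R6, R8, R16} → V_7 = -38.10
Node n8: branches {R4, R8, R15} → V_8 = -46.75
Node n9: branches {R12, R15, R16} → V_9 = -37.86
Node n10: branches {R5, R9, R11, R12, R13} → V_10 = -37.47
Node n11: branches {R7, R11, R19} → V_11 = -38.06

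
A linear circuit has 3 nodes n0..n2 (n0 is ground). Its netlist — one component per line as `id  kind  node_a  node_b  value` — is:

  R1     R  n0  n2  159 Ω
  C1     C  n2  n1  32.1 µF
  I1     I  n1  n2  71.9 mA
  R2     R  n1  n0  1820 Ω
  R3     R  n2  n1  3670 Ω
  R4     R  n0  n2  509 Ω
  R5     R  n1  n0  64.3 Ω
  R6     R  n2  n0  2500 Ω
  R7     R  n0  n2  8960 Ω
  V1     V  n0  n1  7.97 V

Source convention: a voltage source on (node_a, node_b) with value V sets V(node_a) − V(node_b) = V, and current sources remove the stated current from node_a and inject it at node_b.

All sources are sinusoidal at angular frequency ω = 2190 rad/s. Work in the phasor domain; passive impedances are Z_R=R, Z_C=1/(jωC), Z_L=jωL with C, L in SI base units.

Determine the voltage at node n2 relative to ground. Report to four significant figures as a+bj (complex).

-7.715-1.984j V

Element admittances at ω=2190 rad/s:
  Y(R1) = 0.006289+0.000j S between n0,n2
  Y(C1) = 0.000+0.07030j S between n2,n1
  I1: injects 0.0719 A into n2 (from n1)
  Y(R2) = 0.0005495+0.000j S between n1,n0
  Y(R3) = 0.0002725+0.000j S between n2,n1
  Y(R4) = 0.001965+0.000j S between n0,n2
  Y(R5) = 0.01555+0.000j S between n1,n0
  Y(R6) = 0.0004000+0.000j S between n2,n0
  Y(R7) = 0.0001116+0.000j S between n0,n2
  V1: constraint V(n0)−V(n1) = 7.97
Assemble and solve the 3×3 MNA system:
  V(n1)=-7.970+0.000j  V(n2)=-7.715-1.984j
  i(V1)=-0.1960-0.01739j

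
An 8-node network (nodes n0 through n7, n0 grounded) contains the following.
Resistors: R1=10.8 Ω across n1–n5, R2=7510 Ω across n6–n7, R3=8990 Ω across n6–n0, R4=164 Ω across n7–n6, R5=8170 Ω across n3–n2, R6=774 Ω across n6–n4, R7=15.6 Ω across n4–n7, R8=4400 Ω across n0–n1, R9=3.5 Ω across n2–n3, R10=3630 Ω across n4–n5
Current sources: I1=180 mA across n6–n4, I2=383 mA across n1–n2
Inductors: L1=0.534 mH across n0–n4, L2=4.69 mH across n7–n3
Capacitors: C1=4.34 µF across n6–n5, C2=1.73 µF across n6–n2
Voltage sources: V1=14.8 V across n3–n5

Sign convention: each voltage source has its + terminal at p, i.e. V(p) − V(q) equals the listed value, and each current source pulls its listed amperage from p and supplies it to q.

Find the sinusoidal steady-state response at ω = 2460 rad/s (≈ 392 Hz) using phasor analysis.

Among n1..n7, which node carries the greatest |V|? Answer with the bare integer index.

1

Apply KCL at each of the 7 non-ground nodes and solve the resulting linear system.
Node n1: branches {R1, I2, R8} → V_1 = -20.82-0.9386j
Node n2: branches {I2, R5, C2, R9} → V_2 = -0.6837-1.147j
Node n3: branches {R5, L2, R9, V1} → V_3 = -1.938-0.9409j
Node n4: branches {I1, L1, R6, R7, R10} → V_4 = 0.0003913+0.008343j
Node n5: branches {R1, C1, R10, V1} → V_5 = -16.74-0.9409j
Node n6: branches {I1, R2, R3, R4, C1, R6, C2} → V_6 = -14.55+4.596j
Node n7: branches {R2, R4, R7, L2} → V_7 = -2.343-0.08469j
Source currents: i(V1)=0.4328-0.02387j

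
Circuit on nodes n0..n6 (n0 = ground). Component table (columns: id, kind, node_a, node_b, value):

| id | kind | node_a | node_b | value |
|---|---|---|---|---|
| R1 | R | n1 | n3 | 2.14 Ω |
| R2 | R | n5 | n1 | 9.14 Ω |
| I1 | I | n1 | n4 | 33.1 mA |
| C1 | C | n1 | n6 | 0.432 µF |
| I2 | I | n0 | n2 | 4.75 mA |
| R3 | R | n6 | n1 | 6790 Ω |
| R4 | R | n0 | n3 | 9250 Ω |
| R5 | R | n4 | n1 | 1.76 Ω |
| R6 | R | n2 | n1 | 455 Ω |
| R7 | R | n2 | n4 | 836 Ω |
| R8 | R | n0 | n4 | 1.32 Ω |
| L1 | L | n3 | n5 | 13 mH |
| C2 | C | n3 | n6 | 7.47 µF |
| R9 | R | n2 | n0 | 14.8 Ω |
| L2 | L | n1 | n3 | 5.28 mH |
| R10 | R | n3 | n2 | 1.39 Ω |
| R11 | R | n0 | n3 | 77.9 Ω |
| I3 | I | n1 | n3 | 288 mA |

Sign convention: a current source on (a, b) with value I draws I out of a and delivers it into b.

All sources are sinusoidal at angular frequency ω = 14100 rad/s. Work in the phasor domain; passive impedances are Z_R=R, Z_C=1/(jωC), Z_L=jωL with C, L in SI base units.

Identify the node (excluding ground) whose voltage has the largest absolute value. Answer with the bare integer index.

3

Apply KCL at each of the 6 non-ground nodes and solve the resulting linear system.
Node n1: branches {R1, R2, I1, C1, R3, R5, R6, L2, I3} → V_1 = -0.1407-0.002575j
Node n2: branches {I2, R6, R7, R9, R10} → V_2 = 0.3829+0.01013j
Node n3: branches {R1, R4, L1, C2, L2, R10, R11, I3} → V_3 = 0.4145+0.01114j
Node n4: branches {I1, R5, R7, R8} → V_4 = -0.03496-0.001094j
Node n5: branches {R2, L1} → V_5 = -0.1387-0.03016j
Node n6: branches {C1, R3, C2} → V_6 = 0.3842+0.01108j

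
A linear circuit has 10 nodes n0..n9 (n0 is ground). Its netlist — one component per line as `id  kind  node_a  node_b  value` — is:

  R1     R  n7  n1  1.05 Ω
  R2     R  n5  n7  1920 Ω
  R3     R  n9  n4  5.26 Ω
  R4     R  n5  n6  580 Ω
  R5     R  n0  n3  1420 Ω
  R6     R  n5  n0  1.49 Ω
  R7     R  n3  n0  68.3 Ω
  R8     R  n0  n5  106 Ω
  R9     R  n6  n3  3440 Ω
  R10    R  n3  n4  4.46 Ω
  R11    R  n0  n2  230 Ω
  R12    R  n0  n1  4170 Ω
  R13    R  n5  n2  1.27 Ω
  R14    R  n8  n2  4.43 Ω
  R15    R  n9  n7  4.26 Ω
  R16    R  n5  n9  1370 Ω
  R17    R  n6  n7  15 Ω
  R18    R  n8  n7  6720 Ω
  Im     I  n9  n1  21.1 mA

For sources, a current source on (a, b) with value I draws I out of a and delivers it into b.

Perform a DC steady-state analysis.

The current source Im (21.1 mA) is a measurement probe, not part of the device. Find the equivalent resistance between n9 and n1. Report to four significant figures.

Element admittances at DC:
  Y(R1) = 0.9524 S between n7,n1
  Y(R2) = 0.0005208 S between n5,n7
  Y(R3) = 0.1901 S between n9,n4
  Y(R4) = 0.001724 S between n5,n6
  Y(R5) = 0.0007042 S between n0,n3
  Y(R6) = 0.6711 S between n5,n0
  Y(R7) = 0.01464 S between n3,n0
  Y(R8) = 0.009434 S between n0,n5
  Y(R9) = 0.0002907 S between n6,n3
  Y(R10) = 0.2242 S between n3,n4
  Y(R11) = 0.004348 S between n0,n2
  Y(R12) = 0.0002398 S between n0,n1
  Y(R13) = 0.7874 S between n5,n2
  Y(R14) = 0.2257 S between n8,n2
  Y(R15) = 0.2347 S between n9,n7
  Y(R16) = 0.0007299 S between n5,n9
  Y(R17) = 0.06667 S between n6,n7
  Y(R18) = 0.0001488 S between n8,n7
  Im: injects 0.0211 A into n1 (from n9)
Assemble and solve the 9×9 MNA system:
  V(n1)=0.09683  V(n2)=0.0002517  V(n3)=-0.01219  V(n4)=-0.01313  V(n5)=0.0002391  V(n6)=0.07246  V(n7)=0.07470  V(n8)=0.0003008  V(n9)=-0.01424

R_eq = 5.264 Ω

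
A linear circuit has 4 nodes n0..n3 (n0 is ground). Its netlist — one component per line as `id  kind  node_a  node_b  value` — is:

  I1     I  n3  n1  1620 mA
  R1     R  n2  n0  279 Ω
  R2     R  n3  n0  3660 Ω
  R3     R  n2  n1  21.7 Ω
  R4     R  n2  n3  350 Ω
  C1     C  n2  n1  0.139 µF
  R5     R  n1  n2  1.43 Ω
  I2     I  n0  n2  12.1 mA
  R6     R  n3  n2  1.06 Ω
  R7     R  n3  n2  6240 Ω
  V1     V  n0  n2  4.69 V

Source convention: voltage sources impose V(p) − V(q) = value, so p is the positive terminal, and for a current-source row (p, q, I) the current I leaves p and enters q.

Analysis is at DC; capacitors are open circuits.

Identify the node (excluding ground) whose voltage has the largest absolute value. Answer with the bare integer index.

3

Apply KCL at each of the 3 non-ground nodes and solve the resulting linear system.
Node n1: branches {I1, R3, C1, R5} → V_1 = -2.517
Node n2: branches {R1, R3, R4, C1, R5, I2, R6, R7, V1} → V_2 = -4.690
Node n3: branches {I1, R2, R4, R6, R7} → V_3 = -6.400
Source currents: i(V1)=-0.03066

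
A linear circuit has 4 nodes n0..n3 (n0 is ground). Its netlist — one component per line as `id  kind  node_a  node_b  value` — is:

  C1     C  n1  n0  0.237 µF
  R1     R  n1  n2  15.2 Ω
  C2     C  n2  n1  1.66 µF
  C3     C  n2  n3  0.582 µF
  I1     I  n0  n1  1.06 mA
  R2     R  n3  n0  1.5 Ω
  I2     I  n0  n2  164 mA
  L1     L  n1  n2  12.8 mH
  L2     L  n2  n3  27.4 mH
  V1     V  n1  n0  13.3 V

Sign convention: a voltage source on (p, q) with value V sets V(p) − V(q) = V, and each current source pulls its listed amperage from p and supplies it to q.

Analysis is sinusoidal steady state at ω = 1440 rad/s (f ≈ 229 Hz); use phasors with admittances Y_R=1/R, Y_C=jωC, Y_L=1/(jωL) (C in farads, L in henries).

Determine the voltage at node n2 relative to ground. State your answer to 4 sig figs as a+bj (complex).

11.87+3.242j V

Element admittances at ω=1440 rad/s:
  Y(C1) = 0.000+0.0003413j S between n1,n0
  Y(R1) = 0.06579+0.000j S between n1,n2
  Y(C2) = 0.000+0.002390j S between n2,n1
  Y(C3) = 0.000+0.0008381j S between n2,n3
  I1: injects 0.00106 A into n1 (from n0)
  Y(R2) = 0.6667+0.000j S between n3,n0
  I2: injects 0.164 A into n2 (from n0)
  Y(L1) = 0.000-0.05425j S between n1,n2
  Y(L2) = 0.000-0.02534j S between n2,n3
  V1: constraint V(n1)−V(n0) = 13.3
Assemble and solve the 4×4 MNA system:
  V(n1)=13.30+0.000j  V(n2)=11.87+3.242j  V(n3)=0.1350-0.4313j
  i(V1)=0.07503+0.2830j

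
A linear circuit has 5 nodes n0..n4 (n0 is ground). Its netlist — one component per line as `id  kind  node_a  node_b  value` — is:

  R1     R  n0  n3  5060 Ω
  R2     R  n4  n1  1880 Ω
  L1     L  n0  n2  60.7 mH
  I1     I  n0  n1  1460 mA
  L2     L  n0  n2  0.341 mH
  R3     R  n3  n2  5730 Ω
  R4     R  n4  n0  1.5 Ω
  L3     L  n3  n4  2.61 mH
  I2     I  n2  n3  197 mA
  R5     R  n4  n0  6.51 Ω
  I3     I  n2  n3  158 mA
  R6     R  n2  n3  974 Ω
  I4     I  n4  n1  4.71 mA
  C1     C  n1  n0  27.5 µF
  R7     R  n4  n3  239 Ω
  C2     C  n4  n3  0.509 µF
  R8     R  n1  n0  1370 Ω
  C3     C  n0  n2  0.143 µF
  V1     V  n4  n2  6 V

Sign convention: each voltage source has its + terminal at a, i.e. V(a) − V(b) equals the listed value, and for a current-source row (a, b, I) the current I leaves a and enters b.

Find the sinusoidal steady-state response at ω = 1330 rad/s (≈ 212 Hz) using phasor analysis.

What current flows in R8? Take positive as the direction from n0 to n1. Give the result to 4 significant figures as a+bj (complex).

-0.0009884+0.02925j A

MNA unknowns: 4 node voltages V₁..V_4 plus 1 source current (V1)
R1: Y=0.0001976+0.000j on G[0,3]
R2: Y=0.0005319+0.000j on G[4,1]
L1: Y=0.000-0.01239j on G[0,2]
I1: z[0]−=1.46, z[1]+=1.46
L2: Y=0.000-2.205j on G[0,2]
R3: Y=0.0001745+0.000j on G[3,2]
R4: Y=0.6667+0.000j on G[4,0]
L3: Y=0.000-0.2881j on G[3,4]
I2: z[2]−=0.197, z[3]+=0.197
R5: Y=0.1536+0.000j on G[4,0]
I3: z[2]−=0.158, z[3]+=0.158
R6: Y=0.001027+0.000j on G[2,3]
I4: z[4]−=0.00471, z[1]+=0.00471
C1: Y=0.000+0.03658j on G[1,0]
R7: Y=0.004184+0.000j on G[4,3]
C2: Y=0.000+0.0006770j on G[4,3]
R8: Y=0.0007299+0.000j on G[1,0]
C3: Y=0.000+0.0001902j on G[0,2]
V1: row V4−V2=6, i_V1 at 4,2
solve → V1=1.354-40.08j, V2=-0.7156-1.959j, V3=5.307-0.7526j, V4=5.284-1.959j
aux → i_V1=-3.995+1.585j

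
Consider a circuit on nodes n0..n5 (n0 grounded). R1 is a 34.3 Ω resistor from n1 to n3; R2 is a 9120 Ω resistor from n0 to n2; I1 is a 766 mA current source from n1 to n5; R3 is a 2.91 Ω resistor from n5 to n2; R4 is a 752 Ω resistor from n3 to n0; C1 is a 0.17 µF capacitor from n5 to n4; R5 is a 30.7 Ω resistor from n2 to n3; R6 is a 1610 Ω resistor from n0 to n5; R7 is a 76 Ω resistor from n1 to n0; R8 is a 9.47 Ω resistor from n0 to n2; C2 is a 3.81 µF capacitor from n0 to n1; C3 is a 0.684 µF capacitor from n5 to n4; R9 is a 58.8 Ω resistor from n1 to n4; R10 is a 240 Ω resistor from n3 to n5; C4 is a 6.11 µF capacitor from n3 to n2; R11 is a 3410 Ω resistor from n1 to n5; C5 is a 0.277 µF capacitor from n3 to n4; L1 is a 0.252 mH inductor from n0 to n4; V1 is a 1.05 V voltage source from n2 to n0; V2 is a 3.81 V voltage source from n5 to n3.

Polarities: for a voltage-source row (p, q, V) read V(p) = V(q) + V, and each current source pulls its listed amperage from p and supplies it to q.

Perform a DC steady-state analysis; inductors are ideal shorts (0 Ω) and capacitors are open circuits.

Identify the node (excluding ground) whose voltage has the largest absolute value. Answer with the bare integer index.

Element admittances at DC:
  Y(R1) = 0.02915 S between n1,n3
  Y(R2) = 0.0001096 S between n0,n2
  I1: injects 0.766 A into n5 (from n1)
  Y(R3) = 0.3436 S between n5,n2
  Y(R4) = 0.001330 S between n3,n0
  Y(C1) = 0.000 S between n5,n4
  Y(R5) = 0.03257 S between n2,n3
  Y(R6) = 0.0006211 S between n0,n5
  Y(R7) = 0.01316 S between n1,n0
  Y(R8) = 0.1056 S between n0,n2
  Y(C2) = 0.000 S between n0,n1
  Y(C3) = 0.000 S between n5,n4
  Y(R9) = 0.01701 S between n1,n4
  Y(R10) = 0.004167 S between n3,n5
  Y(C4) = 0.000 S between n3,n2
  Y(R11) = 0.0002933 S between n1,n5
  Y(C5) = 0.000 S between n3,n4
  L1: short n0↔n4 (DC inductor)
  V1: constraint V(n2)−V(n0) = 1.05
  V2: constraint V(n5)−V(n3) = 3.81
Assemble and solve the 8×8 MNA system:
  V(n1)=-13.50  V(n2)=1.050  V(n3)=-1.347  V(n4)=0.000  V(n5)=2.463
  i(L1)=0.2295  i(V1)=0.2964  i(V2)=0.2584

1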